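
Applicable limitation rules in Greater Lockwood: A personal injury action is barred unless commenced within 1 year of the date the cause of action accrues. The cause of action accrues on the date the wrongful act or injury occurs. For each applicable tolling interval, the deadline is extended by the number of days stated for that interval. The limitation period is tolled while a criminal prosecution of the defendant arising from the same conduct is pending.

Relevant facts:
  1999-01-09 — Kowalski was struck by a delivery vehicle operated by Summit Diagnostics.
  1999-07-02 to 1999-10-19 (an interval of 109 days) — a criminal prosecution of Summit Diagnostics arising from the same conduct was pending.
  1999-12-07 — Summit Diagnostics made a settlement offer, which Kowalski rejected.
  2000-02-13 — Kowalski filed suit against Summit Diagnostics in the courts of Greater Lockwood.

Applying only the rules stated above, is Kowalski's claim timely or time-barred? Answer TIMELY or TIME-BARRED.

TIMELY

The claim accrued on 1999-01-09, when the wrongful act occurred.
1 year from 1999-01-09 is 2000-01-09.
The pending criminal prosecution from 1999-07-02 to 1999-10-19 tolled the period for 109 days, extending the deadline to 2000-04-27.
The other events in the timeline have no effect on the limitation period under the stated rules.
The 2000-02-13 filing precedes the 2000-04-27 deadline; the claim is timely.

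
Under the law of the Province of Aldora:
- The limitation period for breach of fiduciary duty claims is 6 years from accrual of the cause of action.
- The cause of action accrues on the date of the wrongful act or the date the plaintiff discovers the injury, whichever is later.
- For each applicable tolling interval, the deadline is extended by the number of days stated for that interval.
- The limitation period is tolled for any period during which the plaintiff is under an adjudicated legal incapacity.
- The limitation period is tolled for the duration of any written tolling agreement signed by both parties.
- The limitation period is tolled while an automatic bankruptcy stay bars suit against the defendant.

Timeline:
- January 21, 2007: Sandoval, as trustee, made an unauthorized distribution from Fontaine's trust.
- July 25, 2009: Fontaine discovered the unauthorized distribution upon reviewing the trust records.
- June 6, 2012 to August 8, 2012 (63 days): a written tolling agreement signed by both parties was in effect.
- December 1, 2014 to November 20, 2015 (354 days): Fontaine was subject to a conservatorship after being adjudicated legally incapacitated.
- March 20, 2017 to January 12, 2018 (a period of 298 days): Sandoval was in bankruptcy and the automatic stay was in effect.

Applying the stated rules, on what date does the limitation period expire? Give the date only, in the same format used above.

September 14, 2016

The claim accrued on July 25, 2009 — the later of the January 21, 2007 act and the July 25, 2009 discovery.
The untolled deadline — 6 years after July 25, 2009 — is July 25, 2015.
Because the written tolling agreement ran from June 6, 2012 to August 8, 2012, the deadline is extended by 63 days to September 26, 2015.
The plaintiff's legal incapacity from December 1, 2014 to November 20, 2015 tolled the period for 354 days, extending the deadline to September 14, 2016.
By the time the automatic bankruptcy stay began on March 20, 2017, the limitation period had already expired on September 14, 2016; that interval cannot revive it.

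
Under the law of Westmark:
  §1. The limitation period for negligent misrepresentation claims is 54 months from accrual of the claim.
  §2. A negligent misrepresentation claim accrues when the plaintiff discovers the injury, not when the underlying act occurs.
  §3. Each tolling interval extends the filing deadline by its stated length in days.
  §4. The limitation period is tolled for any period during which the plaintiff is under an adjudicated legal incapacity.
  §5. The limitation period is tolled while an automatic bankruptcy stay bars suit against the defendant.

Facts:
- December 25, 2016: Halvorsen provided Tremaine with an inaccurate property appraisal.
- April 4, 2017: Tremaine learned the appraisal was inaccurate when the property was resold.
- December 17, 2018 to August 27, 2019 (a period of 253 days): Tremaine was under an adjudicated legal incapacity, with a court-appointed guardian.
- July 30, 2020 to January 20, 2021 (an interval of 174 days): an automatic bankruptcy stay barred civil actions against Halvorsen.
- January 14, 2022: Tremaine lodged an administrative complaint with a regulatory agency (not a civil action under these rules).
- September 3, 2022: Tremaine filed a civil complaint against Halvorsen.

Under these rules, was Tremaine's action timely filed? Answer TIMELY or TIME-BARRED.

TIMELY

Under the discovery rule, the claim accrued on April 4, 2017, when Tremaine discovered the injury — not on the December 25, 2016 date of the underlying act.
Adding the 54 months base period to April 4, 2017 gives a deadline of October 4, 2021, before any tolling.
The plaintiff's legal incapacity from December 17, 2018 to August 27, 2019 tolled the period for 253 days, extending the deadline to June 14, 2022.
The period was tolled for 174 days by the automatic bankruptcy stay (July 30, 2020 to January 20, 2021), pushing the deadline to December 5, 2022.
The other events in the timeline have no effect on the limitation period under the stated rules.
The September 3, 2022 filing precedes the December 5, 2022 deadline; the claim is timely.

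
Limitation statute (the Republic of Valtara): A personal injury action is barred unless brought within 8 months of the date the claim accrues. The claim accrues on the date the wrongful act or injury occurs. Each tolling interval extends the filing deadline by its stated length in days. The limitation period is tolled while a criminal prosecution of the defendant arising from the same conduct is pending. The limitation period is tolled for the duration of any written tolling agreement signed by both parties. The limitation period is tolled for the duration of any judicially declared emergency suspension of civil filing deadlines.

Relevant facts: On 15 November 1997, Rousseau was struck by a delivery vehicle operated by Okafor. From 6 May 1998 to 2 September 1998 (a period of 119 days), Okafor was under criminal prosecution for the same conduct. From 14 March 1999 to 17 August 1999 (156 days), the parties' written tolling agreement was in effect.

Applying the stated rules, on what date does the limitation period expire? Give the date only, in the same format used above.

11 November 1998

The claim accrued on 15 November 1997, the date of the act.
8 months from 15 November 1997 is 15 July 1998.
Because the pending criminal prosecution ran from 6 May 1998 to 2 September 1998, the deadline is extended by 119 days to 11 November 1998.
The written tolling agreement starting 14 March 1999 came too late — the period had run on 11 November 1998 — and so does not extend the deadline.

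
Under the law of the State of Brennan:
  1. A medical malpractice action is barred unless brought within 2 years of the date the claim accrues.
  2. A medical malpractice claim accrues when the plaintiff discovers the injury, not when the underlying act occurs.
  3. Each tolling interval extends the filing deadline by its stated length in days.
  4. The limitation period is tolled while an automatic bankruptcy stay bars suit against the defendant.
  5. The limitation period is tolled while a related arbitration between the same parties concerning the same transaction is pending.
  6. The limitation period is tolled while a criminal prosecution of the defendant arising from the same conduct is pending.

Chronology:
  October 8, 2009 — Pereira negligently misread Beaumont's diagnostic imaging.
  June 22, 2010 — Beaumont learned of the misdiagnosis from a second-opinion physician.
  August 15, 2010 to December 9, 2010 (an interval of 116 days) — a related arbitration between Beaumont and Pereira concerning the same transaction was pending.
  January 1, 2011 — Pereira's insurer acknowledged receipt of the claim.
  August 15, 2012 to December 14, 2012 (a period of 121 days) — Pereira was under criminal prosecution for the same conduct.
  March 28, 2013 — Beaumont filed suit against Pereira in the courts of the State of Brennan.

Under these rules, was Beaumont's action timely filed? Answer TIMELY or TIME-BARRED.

TIME-BARRED

Accrual is tied to discovery, so the period began on June 22, 2010 rather than on October 8, 2009 when the act occurred.
Adding the 2 years base period to June 22, 2010 gives a deadline of June 22, 2012, before any tolling.
The pending related arbitration from August 15, 2010 to December 9, 2010 tolled the period for 116 days, extending the deadline to October 16, 2012.
The pending criminal prosecution from August 15, 2012 to December 14, 2012 tolled the period for 121 days, extending the deadline to February 14, 2013.
None of the other events listed affects the running of the period under the stated rules.
The March 28, 2013 filing falls after the February 14, 2013 deadline; the claim is time-barred.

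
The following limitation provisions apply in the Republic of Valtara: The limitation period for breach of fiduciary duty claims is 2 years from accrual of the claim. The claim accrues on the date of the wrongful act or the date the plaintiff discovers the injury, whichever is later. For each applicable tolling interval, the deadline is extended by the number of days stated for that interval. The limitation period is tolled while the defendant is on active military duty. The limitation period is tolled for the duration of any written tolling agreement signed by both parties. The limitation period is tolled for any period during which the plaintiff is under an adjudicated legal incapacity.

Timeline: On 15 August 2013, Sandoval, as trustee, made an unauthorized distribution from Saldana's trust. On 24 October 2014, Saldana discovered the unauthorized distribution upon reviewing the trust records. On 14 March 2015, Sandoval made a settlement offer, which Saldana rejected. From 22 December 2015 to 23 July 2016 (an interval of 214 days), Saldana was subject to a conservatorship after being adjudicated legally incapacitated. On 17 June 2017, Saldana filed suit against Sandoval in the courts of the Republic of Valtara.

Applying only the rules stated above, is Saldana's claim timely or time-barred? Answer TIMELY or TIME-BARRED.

TIME-BARRED

Taking the later of the act (15 August 2013) and discovery (24 October 2014), the claim accrued on 24 October 2014.
2 years from 24 October 2014 is 24 October 2016.
Because the plaintiff's legal incapacity ran from 22 December 2015 to 23 July 2016, the deadline is extended by 214 days to 26 May 2017.
Nothing else in the chronology tolls or restarts the period.
Filing on 17 June 2017 missed the 26 May 2017 deadline — the action is time-barred.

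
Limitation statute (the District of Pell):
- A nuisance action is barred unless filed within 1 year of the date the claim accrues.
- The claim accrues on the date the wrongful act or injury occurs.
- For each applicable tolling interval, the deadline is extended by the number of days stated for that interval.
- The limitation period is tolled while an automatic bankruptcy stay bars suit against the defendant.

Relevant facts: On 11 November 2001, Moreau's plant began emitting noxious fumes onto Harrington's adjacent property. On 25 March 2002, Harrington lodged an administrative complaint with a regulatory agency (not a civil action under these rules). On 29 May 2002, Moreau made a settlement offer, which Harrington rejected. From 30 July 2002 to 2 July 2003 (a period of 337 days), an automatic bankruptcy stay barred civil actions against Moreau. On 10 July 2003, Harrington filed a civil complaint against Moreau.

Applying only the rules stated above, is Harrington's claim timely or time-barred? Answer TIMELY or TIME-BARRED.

The claim accrued on 11 November 2001, the date of the act.
Adding the 1 year base period to 11 November 2001 gives a deadline of 11 November 2002, before any tolling.
The period was tolled for 337 days by the automatic bankruptcy stay (30 July 2002 to 2 July 2003), pushing the deadline to 14 October 2003.
The other events in the timeline have no effect on the limitation period under the stated rules.
Filing on 10 July 2003 beat the 14 October 2003 deadline — the action is timely.

TIMELY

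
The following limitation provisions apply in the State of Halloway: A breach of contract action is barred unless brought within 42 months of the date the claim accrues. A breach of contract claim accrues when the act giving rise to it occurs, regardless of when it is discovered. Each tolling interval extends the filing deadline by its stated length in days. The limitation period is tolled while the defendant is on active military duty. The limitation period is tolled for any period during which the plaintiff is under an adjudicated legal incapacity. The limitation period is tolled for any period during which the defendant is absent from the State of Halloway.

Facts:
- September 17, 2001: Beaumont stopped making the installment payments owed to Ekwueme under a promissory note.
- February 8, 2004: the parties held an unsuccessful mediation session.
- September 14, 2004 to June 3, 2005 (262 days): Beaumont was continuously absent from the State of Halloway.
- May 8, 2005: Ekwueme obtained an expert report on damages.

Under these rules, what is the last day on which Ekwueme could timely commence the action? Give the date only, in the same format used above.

The claim accrued on September 17, 2001, the date of the act.
Adding the 42 months base period to September 17, 2001 gives a deadline of March 17, 2005, before any tolling.
The defendant's absence from the jurisdiction from September 14, 2004 to June 3, 2005 tolled the period for 262 days, extending the deadline to December 4, 2005.
Nothing else in the chronology tolls or restarts the period.

December 4, 2005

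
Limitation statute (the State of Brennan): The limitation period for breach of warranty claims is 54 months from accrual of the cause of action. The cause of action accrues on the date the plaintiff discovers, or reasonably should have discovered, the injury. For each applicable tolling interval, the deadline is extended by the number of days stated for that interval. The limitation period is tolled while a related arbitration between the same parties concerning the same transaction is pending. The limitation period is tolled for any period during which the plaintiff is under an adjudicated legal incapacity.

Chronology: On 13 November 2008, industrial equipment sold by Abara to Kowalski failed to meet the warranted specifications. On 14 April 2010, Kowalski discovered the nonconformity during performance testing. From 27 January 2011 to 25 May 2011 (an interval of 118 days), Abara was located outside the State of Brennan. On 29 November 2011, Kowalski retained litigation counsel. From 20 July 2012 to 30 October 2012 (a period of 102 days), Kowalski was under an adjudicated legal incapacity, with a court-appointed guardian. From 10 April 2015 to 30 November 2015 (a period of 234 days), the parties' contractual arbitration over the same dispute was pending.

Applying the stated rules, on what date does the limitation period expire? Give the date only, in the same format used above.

24 January 2015

Accrual is tied to discovery, so the period began on 14 April 2010 rather than on 13 November 2008 when the act occurred.
The untolled deadline — 54 months after 14 April 2010 — is 14 October 2014.
Because the plaintiff's legal incapacity ran from 20 July 2012 to 30 October 2012, the deadline is extended by 102 days to 24 January 2015.
By the time the pending related arbitration began on 10 April 2015, the limitation period had already expired on 24 January 2015; that interval cannot revive it.
The defendant's absence from the jurisdiction from 27 January 2011 to 25 May 2011 does not toll the period, because no stated rule makes the defendant's absence a tolling event.
None of the other events listed affects the running of the period under the stated rules.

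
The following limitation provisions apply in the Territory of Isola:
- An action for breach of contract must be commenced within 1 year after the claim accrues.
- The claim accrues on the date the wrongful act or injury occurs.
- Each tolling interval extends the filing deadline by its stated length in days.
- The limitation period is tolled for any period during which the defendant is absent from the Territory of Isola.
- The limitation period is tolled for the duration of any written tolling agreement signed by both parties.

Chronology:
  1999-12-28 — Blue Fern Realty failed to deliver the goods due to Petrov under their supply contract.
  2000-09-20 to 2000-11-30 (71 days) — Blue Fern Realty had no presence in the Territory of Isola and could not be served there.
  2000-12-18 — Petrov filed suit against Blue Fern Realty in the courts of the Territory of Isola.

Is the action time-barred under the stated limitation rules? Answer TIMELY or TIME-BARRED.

TIMELY

The claim accrued on 1999-12-28, when the wrongful act occurred.
Adding the 1 year base period to 1999-12-28 gives a deadline of 2000-12-28, before any tolling.
The defendant's absence from the jurisdiction from 2000-09-20 to 2000-11-30 tolled the period for 71 days, extending the deadline to 2001-03-09.
Petrov filed on 2000-12-18, before the 2001-03-09 deadline, so the action is timely.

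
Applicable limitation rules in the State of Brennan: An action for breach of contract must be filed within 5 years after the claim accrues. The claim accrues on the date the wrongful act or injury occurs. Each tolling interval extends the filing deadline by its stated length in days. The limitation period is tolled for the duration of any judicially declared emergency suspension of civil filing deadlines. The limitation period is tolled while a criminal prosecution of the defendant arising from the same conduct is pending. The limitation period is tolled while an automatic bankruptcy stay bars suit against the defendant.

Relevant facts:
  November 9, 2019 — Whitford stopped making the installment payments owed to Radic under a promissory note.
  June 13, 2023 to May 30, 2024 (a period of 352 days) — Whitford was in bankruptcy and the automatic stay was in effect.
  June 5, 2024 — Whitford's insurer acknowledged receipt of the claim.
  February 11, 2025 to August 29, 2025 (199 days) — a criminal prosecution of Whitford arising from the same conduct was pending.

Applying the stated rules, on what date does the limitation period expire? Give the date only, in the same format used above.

The claim accrued on November 9, 2019, the date of the act.
5 years from November 9, 2019 is November 9, 2024.
The automatic bankruptcy stay from June 13, 2023 to May 30, 2024 tolled the period for 352 days, extending the deadline to October 27, 2025.
The pending criminal prosecution from February 11, 2025 to August 29, 2025 tolled the period for 199 days, extending the deadline to May 14, 2026.
The other events in the timeline have no effect on the limitation period under the stated rules.

May 14, 2026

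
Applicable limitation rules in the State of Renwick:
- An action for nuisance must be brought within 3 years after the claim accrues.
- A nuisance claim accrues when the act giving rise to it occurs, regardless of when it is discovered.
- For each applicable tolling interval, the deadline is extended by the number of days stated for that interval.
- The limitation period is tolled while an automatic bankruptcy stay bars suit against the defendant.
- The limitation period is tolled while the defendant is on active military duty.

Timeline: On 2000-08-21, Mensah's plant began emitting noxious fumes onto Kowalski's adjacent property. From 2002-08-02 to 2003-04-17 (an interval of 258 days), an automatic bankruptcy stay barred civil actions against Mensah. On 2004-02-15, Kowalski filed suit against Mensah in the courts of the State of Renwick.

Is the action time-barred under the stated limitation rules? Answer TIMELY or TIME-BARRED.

The claim accrued on 2000-08-21, the date of the act.
3 years from 2000-08-21 is 2003-08-21.
The period was tolled for 258 days by the automatic bankruptcy stay (2002-08-02 to 2003-04-17), pushing the deadline to 2004-05-05.
Filing on 2004-02-15 beat the 2004-05-05 deadline — the action is timely.

TIMELY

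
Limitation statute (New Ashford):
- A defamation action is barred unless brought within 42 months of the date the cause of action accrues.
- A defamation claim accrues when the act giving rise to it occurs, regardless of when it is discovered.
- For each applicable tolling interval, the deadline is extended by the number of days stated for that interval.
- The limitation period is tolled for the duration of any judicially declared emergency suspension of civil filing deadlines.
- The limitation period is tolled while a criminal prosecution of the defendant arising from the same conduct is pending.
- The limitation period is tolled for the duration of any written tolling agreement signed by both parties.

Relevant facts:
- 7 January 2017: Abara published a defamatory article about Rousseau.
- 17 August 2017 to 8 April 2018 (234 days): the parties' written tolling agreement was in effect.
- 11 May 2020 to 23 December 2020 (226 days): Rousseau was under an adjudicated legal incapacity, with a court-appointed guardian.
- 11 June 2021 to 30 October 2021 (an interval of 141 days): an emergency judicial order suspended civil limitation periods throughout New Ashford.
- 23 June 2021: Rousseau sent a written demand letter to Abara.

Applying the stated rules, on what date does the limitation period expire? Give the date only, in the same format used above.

26 February 2021

The claim accrued on 7 January 2017, when the wrongful act occurred.
42 months from 7 January 2017 is 7 July 2020.
The period was tolled for 234 days by the written tolling agreement (17 August 2017 to 8 April 2018), pushing the deadline to 26 February 2021.
By the time the emergency suspension of filing deadlines began on 11 June 2021, the limitation period had already expired on 26 February 2021; that interval cannot revive it.
No stated provision tolls the period for the plaintiff's incapacity, so the interval from 11 May 2020 to 23 December 2020 has no effect on the deadline.
None of the other events listed affects the running of the period under the stated rules.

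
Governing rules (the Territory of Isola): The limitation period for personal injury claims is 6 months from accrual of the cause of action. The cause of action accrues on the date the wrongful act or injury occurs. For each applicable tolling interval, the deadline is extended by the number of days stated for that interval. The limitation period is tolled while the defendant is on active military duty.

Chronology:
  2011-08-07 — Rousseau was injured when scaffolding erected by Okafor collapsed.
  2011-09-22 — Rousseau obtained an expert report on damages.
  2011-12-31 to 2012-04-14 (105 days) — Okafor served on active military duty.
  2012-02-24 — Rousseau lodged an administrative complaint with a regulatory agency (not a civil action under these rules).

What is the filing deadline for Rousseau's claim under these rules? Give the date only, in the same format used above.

2012-05-22

The limitation period began to run on 2011-08-07.
The untolled deadline — 6 months after 2011-08-07 — is 2012-02-07.
The defendant's active military service from 2011-12-31 to 2012-04-14 tolled the period for 105 days, extending the deadline to 2012-05-22.
Nothing else in the chronology tolls or restarts the period.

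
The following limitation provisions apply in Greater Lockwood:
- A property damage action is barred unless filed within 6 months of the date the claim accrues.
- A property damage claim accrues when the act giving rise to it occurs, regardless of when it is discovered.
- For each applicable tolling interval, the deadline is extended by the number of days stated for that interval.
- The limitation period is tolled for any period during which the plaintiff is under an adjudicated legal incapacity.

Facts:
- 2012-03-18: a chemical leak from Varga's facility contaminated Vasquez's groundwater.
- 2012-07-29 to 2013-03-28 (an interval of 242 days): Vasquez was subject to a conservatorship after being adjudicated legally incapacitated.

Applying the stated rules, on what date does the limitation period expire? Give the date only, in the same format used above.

The limitation period began to run on 2012-03-18.
6 months from 2012-03-18 is 2012-09-18.
Because the plaintiff's legal incapacity ran from 2012-07-29 to 2013-03-28, the deadline is extended by 242 days to 2013-05-18.

2013-05-18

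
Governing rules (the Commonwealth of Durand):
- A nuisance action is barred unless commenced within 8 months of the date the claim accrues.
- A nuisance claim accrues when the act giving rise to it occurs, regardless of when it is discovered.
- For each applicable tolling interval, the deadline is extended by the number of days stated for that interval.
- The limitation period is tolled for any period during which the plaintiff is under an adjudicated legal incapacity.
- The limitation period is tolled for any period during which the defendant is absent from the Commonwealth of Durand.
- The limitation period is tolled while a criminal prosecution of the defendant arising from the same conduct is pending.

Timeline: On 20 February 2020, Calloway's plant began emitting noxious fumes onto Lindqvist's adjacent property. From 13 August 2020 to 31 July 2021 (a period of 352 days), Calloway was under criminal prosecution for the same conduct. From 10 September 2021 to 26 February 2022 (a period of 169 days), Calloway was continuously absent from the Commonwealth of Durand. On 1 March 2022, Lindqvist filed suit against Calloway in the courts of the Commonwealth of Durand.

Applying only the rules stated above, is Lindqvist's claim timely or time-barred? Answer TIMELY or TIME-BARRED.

The claim accrued on 20 February 2020, the date of the act.
The untolled deadline — 8 months after 20 February 2020 — is 20 October 2020.
Because the pending criminal prosecution ran from 13 August 2020 to 31 July 2021, the deadline is extended by 352 days to 7 October 2021.
Because the defendant's absence from the jurisdiction ran from 10 September 2021 to 26 February 2022, the deadline is extended by 169 days to 25 March 2022.
The 1 March 2022 filing precedes the 25 March 2022 deadline; the claim is timely.

TIMELY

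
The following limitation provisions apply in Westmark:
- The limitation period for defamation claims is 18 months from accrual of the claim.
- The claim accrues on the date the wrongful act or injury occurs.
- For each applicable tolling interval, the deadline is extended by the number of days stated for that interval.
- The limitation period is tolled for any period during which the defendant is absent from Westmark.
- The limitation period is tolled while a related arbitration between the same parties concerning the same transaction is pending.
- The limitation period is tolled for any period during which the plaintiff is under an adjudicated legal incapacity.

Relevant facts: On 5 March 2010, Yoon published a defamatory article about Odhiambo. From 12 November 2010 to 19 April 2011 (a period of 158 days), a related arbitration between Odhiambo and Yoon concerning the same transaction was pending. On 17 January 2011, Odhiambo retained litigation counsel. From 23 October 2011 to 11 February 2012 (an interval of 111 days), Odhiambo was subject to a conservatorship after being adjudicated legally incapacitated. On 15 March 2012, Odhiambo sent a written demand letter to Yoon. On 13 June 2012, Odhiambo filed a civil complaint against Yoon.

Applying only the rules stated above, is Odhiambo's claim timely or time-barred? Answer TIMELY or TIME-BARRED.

TIME-BARRED

The claim accrued on 5 March 2010, the date of the act.
18 months from 5 March 2010 is 5 September 2011.
The period was tolled for 158 days by the pending related arbitration (12 November 2010 to 19 April 2011), pushing the deadline to 10 February 2012.
The period was tolled for 111 days by the plaintiff's legal incapacity (23 October 2011 to 11 February 2012), pushing the deadline to 31 May 2012.
Nothing else in the chronology tolls or restarts the period.
The 13 June 2012 filing falls after the 31 May 2012 deadline; the claim is time-barred.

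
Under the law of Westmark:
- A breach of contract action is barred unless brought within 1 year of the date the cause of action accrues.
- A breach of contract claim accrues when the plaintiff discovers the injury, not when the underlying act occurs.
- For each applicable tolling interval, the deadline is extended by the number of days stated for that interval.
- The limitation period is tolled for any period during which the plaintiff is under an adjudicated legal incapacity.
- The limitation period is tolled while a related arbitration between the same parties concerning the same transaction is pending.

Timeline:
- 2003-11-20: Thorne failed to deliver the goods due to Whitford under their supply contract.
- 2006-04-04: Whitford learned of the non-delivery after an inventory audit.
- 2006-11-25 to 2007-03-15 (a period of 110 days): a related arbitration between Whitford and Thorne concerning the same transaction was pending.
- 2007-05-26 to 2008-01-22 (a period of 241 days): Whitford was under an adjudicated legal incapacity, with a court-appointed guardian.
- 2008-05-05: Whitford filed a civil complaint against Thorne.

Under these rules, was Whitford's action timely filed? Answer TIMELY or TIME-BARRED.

The claim did not accrue until Whitford discovered the injury on 2006-04-04; the 2003-11-20 act date does not start the clock under the stated rule.
The untolled deadline — 1 year after 2006-04-04 — is 2007-04-04.
The pending related arbitration from 2006-11-25 to 2007-03-15 tolled the period for 110 days, extending the deadline to 2007-07-23.
Because the plaintiff's legal incapacity ran from 2007-05-26 to 2008-01-22, the deadline is extended by 241 days to 2008-03-20.
The 2008-05-05 filing falls after the 2008-03-20 deadline; the claim is time-barred.

TIME-BARRED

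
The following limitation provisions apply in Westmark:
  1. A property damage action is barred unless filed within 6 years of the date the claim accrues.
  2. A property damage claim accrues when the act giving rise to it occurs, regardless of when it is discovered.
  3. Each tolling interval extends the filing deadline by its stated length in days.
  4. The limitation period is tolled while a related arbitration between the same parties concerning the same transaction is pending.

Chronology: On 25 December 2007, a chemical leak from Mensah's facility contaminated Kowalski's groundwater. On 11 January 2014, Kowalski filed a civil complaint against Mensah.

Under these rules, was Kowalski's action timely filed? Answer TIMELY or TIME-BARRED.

The limitation period began to run on 25 December 2007.
The untolled deadline — 6 years after 25 December 2007 — is 25 December 2013.
Filing on 11 January 2014 missed the 25 December 2013 deadline — the action is time-barred.

TIME-BARRED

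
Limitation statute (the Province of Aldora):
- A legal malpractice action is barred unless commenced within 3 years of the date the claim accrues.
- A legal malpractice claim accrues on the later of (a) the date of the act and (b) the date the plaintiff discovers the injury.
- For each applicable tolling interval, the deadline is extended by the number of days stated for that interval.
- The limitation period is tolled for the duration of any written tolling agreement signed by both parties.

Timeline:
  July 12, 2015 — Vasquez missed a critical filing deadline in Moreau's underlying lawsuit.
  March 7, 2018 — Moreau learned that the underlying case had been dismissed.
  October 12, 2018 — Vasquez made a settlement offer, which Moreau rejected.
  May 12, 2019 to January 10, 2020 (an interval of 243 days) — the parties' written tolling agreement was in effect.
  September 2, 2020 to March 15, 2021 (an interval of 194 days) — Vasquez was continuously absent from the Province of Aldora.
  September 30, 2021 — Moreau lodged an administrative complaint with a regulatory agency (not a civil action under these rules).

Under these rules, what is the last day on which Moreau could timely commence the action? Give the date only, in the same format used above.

Because discovery on March 7, 2018 post-dates the July 12, 2015 act, accrual under the later-of rule falls on March 7, 2018.
Adding the 3 years base period to March 7, 2018 gives a deadline of March 7, 2021, before any tolling.
The period was tolled for 243 days by the written tolling agreement (May 12, 2019 to January 10, 2020), pushing the deadline to November 5, 2021.
The defendant's absence from the jurisdiction from September 2, 2020 to March 15, 2021 does not toll the period, because no stated rule makes the defendant's absence a tolling event.
Nothing else in the chronology tolls or restarts the period.

November 5, 2021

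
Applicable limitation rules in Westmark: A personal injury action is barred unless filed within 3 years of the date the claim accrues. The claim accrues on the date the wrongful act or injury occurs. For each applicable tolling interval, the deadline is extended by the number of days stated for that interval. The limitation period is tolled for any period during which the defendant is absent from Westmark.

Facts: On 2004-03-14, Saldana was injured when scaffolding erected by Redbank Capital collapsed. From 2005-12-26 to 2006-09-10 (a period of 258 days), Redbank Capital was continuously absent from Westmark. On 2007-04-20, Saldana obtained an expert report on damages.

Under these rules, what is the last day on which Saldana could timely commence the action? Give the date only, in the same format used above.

The claim accrued on 2004-03-14, the date of the act.
3 years from 2004-03-14 is 2007-03-14.
The period was tolled for 258 days by the defendant's absence from the jurisdiction (2005-12-26 to 2006-09-10), pushing the deadline to 2007-11-27.
The other events in the timeline have no effect on the limitation period under the stated rules.

2007-11-27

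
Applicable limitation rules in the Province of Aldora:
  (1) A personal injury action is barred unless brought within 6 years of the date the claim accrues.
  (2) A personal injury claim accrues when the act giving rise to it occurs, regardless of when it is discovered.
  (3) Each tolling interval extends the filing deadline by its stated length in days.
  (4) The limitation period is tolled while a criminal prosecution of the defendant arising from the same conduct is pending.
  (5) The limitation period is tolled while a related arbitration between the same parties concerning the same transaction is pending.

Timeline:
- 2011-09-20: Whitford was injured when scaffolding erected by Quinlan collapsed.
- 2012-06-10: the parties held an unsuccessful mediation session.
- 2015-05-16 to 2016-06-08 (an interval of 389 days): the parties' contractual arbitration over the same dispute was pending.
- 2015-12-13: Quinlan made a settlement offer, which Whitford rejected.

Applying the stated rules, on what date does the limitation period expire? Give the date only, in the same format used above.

2018-10-14

The limitation period began to run on 2011-09-20.
6 years from 2011-09-20 is 2017-09-20.
Because the pending related arbitration ran from 2015-05-16 to 2016-06-08, the deadline is extended by 389 days to 2018-10-14.
None of the other events listed affects the running of the period under the stated rules.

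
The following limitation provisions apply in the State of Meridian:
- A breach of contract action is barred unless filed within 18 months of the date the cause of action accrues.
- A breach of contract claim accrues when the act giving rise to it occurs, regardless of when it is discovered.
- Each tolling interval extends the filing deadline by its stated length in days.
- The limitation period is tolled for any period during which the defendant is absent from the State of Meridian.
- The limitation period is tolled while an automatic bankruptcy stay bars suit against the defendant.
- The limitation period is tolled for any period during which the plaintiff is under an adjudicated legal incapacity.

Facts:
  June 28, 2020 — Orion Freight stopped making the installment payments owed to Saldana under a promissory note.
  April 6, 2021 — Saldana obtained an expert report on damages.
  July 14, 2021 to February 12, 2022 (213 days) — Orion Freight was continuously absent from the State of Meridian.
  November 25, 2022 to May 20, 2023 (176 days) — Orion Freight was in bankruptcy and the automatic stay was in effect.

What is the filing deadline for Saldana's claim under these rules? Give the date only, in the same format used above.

July 29, 2022

The claim accrued on June 28, 2020, when the wrongful act occurred.
18 months from June 28, 2020 is December 28, 2021.
The period was tolled for 213 days by the defendant's absence from the jurisdiction (July 14, 2021 to February 12, 2022), pushing the deadline to July 29, 2022.
The automatic bankruptcy stay from November 25, 2022 to May 20, 2023 began after the period had already run on July 29, 2022, so it has no tolling effect.
The other events in the timeline have no effect on the limitation period under the stated rules.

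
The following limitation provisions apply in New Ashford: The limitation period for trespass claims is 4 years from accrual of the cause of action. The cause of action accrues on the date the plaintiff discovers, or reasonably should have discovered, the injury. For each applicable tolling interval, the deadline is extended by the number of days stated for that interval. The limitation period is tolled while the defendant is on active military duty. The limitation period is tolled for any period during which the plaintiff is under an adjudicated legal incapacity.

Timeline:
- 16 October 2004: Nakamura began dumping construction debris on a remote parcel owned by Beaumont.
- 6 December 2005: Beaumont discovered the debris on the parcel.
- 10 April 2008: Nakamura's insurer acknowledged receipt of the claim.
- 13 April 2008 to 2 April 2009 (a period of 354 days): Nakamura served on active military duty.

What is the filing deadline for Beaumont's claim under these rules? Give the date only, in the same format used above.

The claim did not accrue until Beaumont discovered the injury on 6 December 2005; the 16 October 2004 act date does not start the clock under the stated rule.
The untolled deadline — 4 years after 6 December 2005 — is 6 December 2009.
The period was tolled for 354 days by the defendant's active military service (13 April 2008 to 2 April 2009), pushing the deadline to 25 November 2010.
None of the other events listed affects the running of the period under the stated rules.

25 November 2010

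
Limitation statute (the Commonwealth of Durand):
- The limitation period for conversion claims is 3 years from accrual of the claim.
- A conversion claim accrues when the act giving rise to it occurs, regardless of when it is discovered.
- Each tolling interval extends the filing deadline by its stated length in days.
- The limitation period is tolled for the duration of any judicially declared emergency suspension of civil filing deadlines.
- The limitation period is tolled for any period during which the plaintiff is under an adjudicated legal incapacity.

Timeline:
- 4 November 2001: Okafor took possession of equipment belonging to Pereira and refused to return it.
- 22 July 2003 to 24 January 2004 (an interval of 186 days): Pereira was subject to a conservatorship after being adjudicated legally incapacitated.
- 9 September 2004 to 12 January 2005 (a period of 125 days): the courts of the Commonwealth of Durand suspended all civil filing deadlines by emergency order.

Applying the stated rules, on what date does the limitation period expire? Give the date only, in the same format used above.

The claim accrued on 4 November 2001, when the wrongful act occurred.
The untolled deadline — 3 years after 4 November 2001 — is 4 November 2004.
Because the plaintiff's legal incapacity ran from 22 July 2003 to 24 January 2004, the deadline is extended by 186 days to 9 May 2005.
Because the emergency suspension of filing deadlines ran from 9 September 2004 to 12 January 2005, the deadline is extended by 125 days to 11 September 2005.

11 September 2005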